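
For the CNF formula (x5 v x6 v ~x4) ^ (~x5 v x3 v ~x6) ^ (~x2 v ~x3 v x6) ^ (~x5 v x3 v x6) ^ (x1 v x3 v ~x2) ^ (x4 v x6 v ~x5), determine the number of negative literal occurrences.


Scan each clause for negated literals.
Clause 1: 1 negative; Clause 2: 2 negative; Clause 3: 2 negative; Clause 4: 1 negative; Clause 5: 1 negative; Clause 6: 1 negative.
Total negative literal occurrences = 8.

8


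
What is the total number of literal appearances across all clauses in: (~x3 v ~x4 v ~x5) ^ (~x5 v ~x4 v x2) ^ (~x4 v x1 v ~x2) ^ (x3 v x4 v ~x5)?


Clause lengths: 3, 3, 3, 3.
Sum = 3 + 3 + 3 + 3 = 12.

12


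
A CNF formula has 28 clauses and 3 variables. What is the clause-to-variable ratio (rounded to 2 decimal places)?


Clause-to-variable ratio = clauses / variables.
28 / 3 = 9.33.

9.33


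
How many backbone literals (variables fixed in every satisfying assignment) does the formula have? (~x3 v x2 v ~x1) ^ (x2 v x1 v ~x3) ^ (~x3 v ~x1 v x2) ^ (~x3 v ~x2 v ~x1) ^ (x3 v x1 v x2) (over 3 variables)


Find all satisfying assignments: 4 model(s).
Check which variables have the same value in every model.
No variable is fixed across all models.
Backbone size = 0.

0


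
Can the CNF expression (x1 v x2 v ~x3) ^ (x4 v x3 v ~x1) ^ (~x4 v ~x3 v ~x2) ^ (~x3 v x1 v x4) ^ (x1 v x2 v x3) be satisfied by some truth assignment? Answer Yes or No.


Check all 16 possible truth assignments.
Number of satisfying assignments found: 7.
The formula is satisfiable.

Yes


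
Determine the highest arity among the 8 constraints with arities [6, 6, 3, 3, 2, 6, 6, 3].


The arities are: 6, 6, 3, 3, 2, 6, 6, 3.
Scan for the maximum value.
Maximum arity = 6.

6


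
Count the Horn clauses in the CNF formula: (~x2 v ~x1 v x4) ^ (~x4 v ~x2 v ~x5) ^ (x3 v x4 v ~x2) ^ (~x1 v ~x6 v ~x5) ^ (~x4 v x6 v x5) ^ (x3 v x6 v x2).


A Horn clause has at most one positive literal.
Clause 1: 1 positive lit(s) -> Horn
Clause 2: 0 positive lit(s) -> Horn
Clause 3: 2 positive lit(s) -> not Horn
Clause 4: 0 positive lit(s) -> Horn
Clause 5: 2 positive lit(s) -> not Horn
Clause 6: 3 positive lit(s) -> not Horn
Total Horn clauses = 3.

3


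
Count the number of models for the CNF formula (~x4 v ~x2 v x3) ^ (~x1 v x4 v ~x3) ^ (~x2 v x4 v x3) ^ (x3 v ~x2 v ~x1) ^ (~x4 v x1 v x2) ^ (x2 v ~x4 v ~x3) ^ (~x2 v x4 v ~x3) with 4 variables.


Enumerate all 16 truth assignments over 4 variables.
Test each against every clause.
Satisfying assignments found: 6.

6


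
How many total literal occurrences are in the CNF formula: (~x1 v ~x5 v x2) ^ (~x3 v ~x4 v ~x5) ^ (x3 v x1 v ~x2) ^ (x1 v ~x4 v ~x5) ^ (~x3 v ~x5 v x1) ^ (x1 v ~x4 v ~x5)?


Clause lengths: 3, 3, 3, 3, 3, 3.
Sum = 3 + 3 + 3 + 3 + 3 + 3 = 18.

18


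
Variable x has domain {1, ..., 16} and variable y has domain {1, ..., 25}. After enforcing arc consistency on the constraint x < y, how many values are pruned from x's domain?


For the constraint x < y, x needs a supporting value in y's domain.
x can be at most 24 (one less than y's maximum).
Valid x values from domain: 16 out of 16.
Pruned = 16 - 16 = 0.

0


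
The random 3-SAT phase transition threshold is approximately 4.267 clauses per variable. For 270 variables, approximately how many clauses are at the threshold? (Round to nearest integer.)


The 3-SAT phase transition occurs at approximately 4.267 clauses per variable.
m = 4.267 * 270 = 1152.09.
Rounded to nearest integer: 1152.

1152


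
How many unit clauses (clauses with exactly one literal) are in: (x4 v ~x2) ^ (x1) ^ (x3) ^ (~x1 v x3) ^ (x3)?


A unit clause contains exactly one literal.
Unit clauses found: (x1), (x3), (x3).
Count = 3.

3


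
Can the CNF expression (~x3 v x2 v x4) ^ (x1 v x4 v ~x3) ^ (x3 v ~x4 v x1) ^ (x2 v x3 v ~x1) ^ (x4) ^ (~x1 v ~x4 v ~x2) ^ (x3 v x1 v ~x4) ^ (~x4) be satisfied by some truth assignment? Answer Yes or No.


Check all 16 possible truth assignments.
Number of satisfying assignments found: 0.
The formula is unsatisfiable.

No


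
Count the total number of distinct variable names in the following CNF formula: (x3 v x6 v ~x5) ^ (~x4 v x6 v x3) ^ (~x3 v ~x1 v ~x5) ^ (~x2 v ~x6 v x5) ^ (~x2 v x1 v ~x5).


Identify each distinct variable in the formula.
Variables found: x1, x2, x3, x4, x5, x6.
Total distinct variables = 6.

6


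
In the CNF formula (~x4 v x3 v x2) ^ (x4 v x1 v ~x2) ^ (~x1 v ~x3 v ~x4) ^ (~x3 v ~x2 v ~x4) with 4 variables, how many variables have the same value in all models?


Find all satisfying assignments: 9 model(s).
Check which variables have the same value in every model.
No variable is fixed across all models.
Backbone size = 0.

0


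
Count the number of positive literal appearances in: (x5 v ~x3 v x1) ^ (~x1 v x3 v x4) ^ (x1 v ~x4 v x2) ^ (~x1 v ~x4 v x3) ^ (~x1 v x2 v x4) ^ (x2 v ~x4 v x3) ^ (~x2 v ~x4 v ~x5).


Scan each clause for unnegated literals.
Clause 1: 2 positive; Clause 2: 2 positive; Clause 3: 2 positive; Clause 4: 1 positive; Clause 5: 2 positive; Clause 6: 2 positive; Clause 7: 0 positive.
Total positive literal occurrences = 11.

11


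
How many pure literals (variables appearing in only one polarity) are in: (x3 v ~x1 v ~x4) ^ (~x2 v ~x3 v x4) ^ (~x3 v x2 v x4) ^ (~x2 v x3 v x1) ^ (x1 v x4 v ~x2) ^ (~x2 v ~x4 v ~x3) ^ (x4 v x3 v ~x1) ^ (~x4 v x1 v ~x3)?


A pure literal appears in only one polarity across all clauses.
No pure literals found.
Count = 0.

0


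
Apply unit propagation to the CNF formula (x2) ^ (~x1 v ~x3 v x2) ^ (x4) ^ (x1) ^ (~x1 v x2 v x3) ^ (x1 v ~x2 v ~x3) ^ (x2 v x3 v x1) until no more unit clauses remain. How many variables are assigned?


Unit propagation repeatedly assigns the literal in any unit clause, then simplifies.
Assignments in order: x2 = T, x4 = T, x1 = T.
No further unit clauses remain.
Total variables assigned = 3.

3


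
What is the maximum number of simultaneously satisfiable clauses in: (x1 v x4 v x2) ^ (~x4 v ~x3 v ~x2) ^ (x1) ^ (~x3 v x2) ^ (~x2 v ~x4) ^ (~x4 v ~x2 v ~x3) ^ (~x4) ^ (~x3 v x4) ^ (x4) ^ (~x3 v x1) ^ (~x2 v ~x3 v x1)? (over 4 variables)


Enumerate all 16 truth assignments.
For each, count how many of the 11 clauses are satisfied.
The formula is not fully satisfiable, so the maximum is below 11.
Maximum simultaneously satisfiable clauses = 10.

10


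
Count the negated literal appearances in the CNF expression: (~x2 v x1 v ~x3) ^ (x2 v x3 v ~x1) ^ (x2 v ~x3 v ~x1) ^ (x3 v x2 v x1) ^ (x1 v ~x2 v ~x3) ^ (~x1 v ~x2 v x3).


Scan each clause for negated literals.
Clause 1: 2 negative; Clause 2: 1 negative; Clause 3: 2 negative; Clause 4: 0 negative; Clause 5: 2 negative; Clause 6: 2 negative.
Total negative literal occurrences = 9.

9


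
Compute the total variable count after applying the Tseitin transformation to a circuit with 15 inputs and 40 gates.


The Tseitin transformation introduces one auxiliary variable per gate.
Total variables = inputs + gates = 15 + 40 = 55.

55


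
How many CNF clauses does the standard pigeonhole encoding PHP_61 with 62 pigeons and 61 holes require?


The PHP encoding has two parts:
1) At-least-one-hole clauses: 62 (one per pigeon, each with 61 literals).
2) At-most-one-pigeon-per-hole clauses: 61 holes * C(62,2) = 61 * 1891 = 115351.
Total clauses = 62 + 115351 = 115413.

115413


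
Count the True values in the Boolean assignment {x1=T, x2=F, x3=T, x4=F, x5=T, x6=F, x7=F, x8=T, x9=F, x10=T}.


The weight is the number of variables assigned True.
True variables: x1, x3, x5, x8, x10.
Weight = 5.

5


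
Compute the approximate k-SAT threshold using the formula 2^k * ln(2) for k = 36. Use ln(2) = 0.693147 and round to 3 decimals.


Using the asymptotic formula: threshold ~ 2^k * ln(2).
2^36 = 68719476736.
68719476736 * 0.693147 = 47632699141.128.

47632699141.128


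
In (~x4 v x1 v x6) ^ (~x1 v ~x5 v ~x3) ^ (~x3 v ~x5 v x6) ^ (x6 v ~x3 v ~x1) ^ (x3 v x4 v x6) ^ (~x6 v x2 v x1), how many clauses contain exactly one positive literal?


A definite clause has exactly one positive literal.
Clause 1: 2 positive -> not definite
Clause 2: 0 positive -> not definite
Clause 3: 1 positive -> definite
Clause 4: 1 positive -> definite
Clause 5: 3 positive -> not definite
Clause 6: 2 positive -> not definite
Definite clause count = 2.

2


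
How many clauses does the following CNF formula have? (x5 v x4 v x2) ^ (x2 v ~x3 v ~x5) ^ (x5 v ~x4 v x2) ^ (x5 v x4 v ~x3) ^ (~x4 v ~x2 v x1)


Each group enclosed in parentheses joined by ^ is one clause.
Counting the conjuncts: 5 clauses.

5


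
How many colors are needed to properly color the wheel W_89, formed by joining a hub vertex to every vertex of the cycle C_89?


W_89 consists of the cycle C_89 together with a hub vertex adjacent to every cycle vertex.
The cycle C_89 needs 3 colors (odd cycle -> 3).
The hub is adjacent to every cycle vertex, so it must receive a new color distinct from all of them.
Chromatic number = 3 + 1 = 4.

4


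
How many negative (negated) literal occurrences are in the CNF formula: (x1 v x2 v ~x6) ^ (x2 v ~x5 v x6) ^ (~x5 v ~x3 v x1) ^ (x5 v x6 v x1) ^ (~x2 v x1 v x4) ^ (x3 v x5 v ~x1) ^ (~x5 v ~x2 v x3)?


Scan each clause for negated literals.
Clause 1: 1 negative; Clause 2: 1 negative; Clause 3: 2 negative; Clause 4: 0 negative; Clause 5: 1 negative; Clause 6: 1 negative; Clause 7: 2 negative.
Total negative literal occurrences = 8.

8


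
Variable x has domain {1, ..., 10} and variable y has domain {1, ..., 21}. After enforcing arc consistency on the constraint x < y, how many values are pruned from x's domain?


For the constraint x < y, x needs a supporting value in y's domain.
x can be at most 20 (one less than y's maximum).
Valid x values from domain: 10 out of 10.
Pruned = 10 - 10 = 0.

0


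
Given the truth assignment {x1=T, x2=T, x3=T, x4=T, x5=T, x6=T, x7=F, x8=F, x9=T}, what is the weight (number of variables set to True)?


The weight is the number of variables assigned True.
True variables: x1, x2, x3, x4, x5, x6, x9.
Weight = 7.

7


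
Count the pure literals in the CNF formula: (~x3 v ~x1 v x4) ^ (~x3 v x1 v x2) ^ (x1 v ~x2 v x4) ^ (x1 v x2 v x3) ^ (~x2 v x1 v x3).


A pure literal appears in only one polarity across all clauses.
Pure literals: x4 (positive only).
Count = 1.

1


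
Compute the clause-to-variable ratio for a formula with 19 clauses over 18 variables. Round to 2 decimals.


Clause-to-variable ratio = clauses / variables.
19 / 18 = 1.06.

1.06


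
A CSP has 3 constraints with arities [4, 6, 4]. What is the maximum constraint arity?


The arities are: 4, 6, 4.
Scan for the maximum value.
Maximum arity = 6.

6


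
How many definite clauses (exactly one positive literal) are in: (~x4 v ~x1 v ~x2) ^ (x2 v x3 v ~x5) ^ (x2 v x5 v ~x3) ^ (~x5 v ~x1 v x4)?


A definite clause has exactly one positive literal.
Clause 1: 0 positive -> not definite
Clause 2: 2 positive -> not definite
Clause 3: 2 positive -> not definite
Clause 4: 1 positive -> definite
Definite clause count = 1.

1


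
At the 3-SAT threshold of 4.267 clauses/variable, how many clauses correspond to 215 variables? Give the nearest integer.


The 3-SAT phase transition occurs at approximately 4.267 clauses per variable.
m = 4.267 * 215 = 917.405.
Rounded to nearest integer: 917.

917


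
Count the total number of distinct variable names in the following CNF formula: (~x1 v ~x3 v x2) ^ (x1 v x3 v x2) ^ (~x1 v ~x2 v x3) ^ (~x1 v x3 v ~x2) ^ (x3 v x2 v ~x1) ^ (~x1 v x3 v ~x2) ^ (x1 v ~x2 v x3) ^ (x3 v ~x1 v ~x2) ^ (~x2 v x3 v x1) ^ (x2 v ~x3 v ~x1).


Identify each distinct variable in the formula.
Variables found: x1, x2, x3.
Total distinct variables = 3.

3


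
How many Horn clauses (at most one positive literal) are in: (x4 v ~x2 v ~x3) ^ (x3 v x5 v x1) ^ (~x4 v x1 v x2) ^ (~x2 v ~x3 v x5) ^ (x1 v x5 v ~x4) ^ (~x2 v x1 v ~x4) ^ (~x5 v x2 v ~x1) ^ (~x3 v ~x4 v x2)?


A Horn clause has at most one positive literal.
Clause 1: 1 positive lit(s) -> Horn
Clause 2: 3 positive lit(s) -> not Horn
Clause 3: 2 positive lit(s) -> not Horn
Clause 4: 1 positive lit(s) -> Horn
Clause 5: 2 positive lit(s) -> not Horn
Clause 6: 1 positive lit(s) -> Horn
Clause 7: 1 positive lit(s) -> Horn
Clause 8: 1 positive lit(s) -> Horn
Total Horn clauses = 5.

5


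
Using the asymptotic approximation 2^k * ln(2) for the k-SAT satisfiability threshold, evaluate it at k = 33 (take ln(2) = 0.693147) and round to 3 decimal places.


Using the asymptotic formula: threshold ~ 2^k * ln(2).
2^33 = 8589934592.
8589934592 * 0.693147 = 5954087392.641.

5954087392.641


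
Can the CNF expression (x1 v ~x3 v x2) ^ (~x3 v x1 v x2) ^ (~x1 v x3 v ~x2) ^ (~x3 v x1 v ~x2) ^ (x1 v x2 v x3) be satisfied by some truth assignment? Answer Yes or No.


Check all 8 possible truth assignments.
Number of satisfying assignments found: 4.
The formula is satisfiable.

Yes


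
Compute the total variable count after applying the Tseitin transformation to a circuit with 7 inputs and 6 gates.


The Tseitin transformation introduces one auxiliary variable per gate.
Total variables = inputs + gates = 7 + 6 = 13.

13


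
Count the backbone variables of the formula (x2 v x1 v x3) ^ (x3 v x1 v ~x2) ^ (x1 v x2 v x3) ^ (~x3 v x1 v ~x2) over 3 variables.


Find all satisfying assignments: 5 model(s).
Check which variables have the same value in every model.
No variable is fixed across all models.
Backbone size = 0.

0


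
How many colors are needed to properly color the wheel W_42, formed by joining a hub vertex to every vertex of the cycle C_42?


W_42 consists of the cycle C_42 together with a hub vertex adjacent to every cycle vertex.
The cycle C_42 needs 2 colors (even cycle -> 2).
The hub is adjacent to every cycle vertex, so it must receive a new color distinct from all of them.
Chromatic number = 2 + 1 = 3.

3


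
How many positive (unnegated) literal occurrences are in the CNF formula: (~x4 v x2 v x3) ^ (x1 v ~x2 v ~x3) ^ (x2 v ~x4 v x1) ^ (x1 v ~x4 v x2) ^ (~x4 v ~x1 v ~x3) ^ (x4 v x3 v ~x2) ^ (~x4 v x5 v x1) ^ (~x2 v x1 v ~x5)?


Scan each clause for unnegated literals.
Clause 1: 2 positive; Clause 2: 1 positive; Clause 3: 2 positive; Clause 4: 2 positive; Clause 5: 0 positive; Clause 6: 2 positive; Clause 7: 2 positive; Clause 8: 1 positive.
Total positive literal occurrences = 12.

12


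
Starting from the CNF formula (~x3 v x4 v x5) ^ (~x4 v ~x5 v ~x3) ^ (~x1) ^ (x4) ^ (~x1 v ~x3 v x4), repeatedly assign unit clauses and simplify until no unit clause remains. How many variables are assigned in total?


Unit propagation repeatedly assigns the literal in any unit clause, then simplifies.
Assignments in order: x1 = F, x4 = T.
No further unit clauses remain.
Total variables assigned = 2.

2


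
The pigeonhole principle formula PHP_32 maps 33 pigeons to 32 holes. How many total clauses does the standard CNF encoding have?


The PHP encoding has two parts:
1) At-least-one-hole clauses: 33 (one per pigeon, each with 32 literals).
2) At-most-one-pigeon-per-hole clauses: 32 holes * C(33,2) = 32 * 528 = 16896.
Total clauses = 33 + 16896 = 16929.

16929


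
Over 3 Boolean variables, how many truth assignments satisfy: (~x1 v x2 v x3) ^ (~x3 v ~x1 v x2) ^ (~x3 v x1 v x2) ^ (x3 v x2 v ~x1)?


Enumerate all 8 truth assignments over 3 variables.
Test each against every clause.
Satisfying assignments found: 5.

5


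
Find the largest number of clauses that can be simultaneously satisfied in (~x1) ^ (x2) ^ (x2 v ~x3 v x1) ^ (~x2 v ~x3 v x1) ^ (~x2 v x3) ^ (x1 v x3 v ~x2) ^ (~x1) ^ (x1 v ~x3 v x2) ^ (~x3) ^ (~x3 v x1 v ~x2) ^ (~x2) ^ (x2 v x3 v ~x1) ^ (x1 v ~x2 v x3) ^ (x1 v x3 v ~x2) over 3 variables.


Enumerate all 8 truth assignments.
For each, count how many of the 14 clauses are satisfied.
The formula is not fully satisfiable, so the maximum is below 14.
Maximum simultaneously satisfiable clauses = 13.

13


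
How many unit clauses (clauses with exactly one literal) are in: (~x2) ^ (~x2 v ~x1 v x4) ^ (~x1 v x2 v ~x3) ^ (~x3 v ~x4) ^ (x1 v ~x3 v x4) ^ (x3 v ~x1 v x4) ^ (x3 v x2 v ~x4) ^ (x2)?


A unit clause contains exactly one literal.
Unit clauses found: (~x2), (x2).
Count = 2.

2


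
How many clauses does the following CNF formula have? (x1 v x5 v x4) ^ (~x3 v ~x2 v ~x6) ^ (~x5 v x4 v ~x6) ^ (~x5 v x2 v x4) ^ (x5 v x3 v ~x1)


Each group enclosed in parentheses joined by ^ is one clause.
Counting the conjuncts: 5 clauses.

5


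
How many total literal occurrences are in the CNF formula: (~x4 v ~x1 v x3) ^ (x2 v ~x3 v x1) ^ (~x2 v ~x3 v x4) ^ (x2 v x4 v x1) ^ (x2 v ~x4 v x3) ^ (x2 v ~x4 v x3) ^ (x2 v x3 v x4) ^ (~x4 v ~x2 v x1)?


Clause lengths: 3, 3, 3, 3, 3, 3, 3, 3.
Sum = 3 + 3 + 3 + 3 + 3 + 3 + 3 + 3 = 24.

24


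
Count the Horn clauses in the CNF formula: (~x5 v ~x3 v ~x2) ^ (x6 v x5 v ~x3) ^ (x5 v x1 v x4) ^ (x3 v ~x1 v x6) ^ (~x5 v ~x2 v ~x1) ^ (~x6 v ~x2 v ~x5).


A Horn clause has at most one positive literal.
Clause 1: 0 positive lit(s) -> Horn
Clause 2: 2 positive lit(s) -> not Horn
Clause 3: 3 positive lit(s) -> not Horn
Clause 4: 2 positive lit(s) -> not Horn
Clause 5: 0 positive lit(s) -> Horn
Clause 6: 0 positive lit(s) -> Horn
Total Horn clauses = 3.

3


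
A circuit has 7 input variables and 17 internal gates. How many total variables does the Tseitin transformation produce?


The Tseitin transformation introduces one auxiliary variable per gate.
Total variables = inputs + gates = 7 + 17 = 24.

24


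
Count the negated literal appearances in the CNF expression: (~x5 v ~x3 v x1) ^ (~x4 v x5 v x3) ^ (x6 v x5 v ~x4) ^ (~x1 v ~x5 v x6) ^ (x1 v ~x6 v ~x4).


Scan each clause for negated literals.
Clause 1: 2 negative; Clause 2: 1 negative; Clause 3: 1 negative; Clause 4: 2 negative; Clause 5: 2 negative.
Total negative literal occurrences = 8.

8


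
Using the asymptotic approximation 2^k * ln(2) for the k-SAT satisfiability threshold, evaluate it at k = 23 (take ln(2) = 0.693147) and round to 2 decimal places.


Using the asymptotic formula: threshold ~ 2^k * ln(2).
2^23 = 8388608.
8388608 * 0.693147 = 5814538.47.

5814538.47


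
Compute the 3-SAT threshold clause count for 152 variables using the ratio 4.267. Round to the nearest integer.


The 3-SAT phase transition occurs at approximately 4.267 clauses per variable.
m = 4.267 * 152 = 648.584.
Rounded to nearest integer: 649.

649


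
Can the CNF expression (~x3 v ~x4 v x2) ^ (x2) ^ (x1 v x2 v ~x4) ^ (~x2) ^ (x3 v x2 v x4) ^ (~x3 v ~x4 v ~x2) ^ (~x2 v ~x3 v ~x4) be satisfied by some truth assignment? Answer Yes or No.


Check all 16 possible truth assignments.
Number of satisfying assignments found: 0.
The formula is unsatisfiable.

No


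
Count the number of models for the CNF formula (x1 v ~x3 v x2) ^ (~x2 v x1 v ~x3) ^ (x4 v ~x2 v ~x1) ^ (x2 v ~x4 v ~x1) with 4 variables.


Enumerate all 16 truth assignments over 4 variables.
Test each against every clause.
Satisfying assignments found: 8.

8


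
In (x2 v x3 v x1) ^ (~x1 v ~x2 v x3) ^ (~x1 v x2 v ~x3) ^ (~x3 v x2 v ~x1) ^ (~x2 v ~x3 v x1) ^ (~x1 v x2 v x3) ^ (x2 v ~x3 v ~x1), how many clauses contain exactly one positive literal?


A definite clause has exactly one positive literal.
Clause 1: 3 positive -> not definite
Clause 2: 1 positive -> definite
Clause 3: 1 positive -> definite
Clause 4: 1 positive -> definite
Clause 5: 1 positive -> definite
Clause 6: 2 positive -> not definite
Clause 7: 1 positive -> definite
Definite clause count = 5.

5


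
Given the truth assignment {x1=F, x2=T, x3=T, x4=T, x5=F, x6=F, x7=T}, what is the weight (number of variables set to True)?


The weight is the number of variables assigned True.
True variables: x2, x3, x4, x7.
Weight = 4.

4


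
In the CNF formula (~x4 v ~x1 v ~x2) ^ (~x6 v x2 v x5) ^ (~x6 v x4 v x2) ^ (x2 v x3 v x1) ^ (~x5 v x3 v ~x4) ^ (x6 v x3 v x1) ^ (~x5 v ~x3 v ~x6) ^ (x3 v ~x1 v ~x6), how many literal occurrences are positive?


Scan each clause for unnegated literals.
Clause 1: 0 positive; Clause 2: 2 positive; Clause 3: 2 positive; Clause 4: 3 positive; Clause 5: 1 positive; Clause 6: 3 positive; Clause 7: 0 positive; Clause 8: 1 positive.
Total positive literal occurrences = 12.

12


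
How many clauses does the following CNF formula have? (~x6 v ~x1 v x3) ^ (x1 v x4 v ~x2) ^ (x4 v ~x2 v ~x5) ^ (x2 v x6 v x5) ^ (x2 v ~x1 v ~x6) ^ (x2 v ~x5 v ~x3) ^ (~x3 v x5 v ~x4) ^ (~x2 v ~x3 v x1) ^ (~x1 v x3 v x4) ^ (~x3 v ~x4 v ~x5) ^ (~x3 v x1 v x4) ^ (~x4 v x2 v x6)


Each group enclosed in parentheses joined by ^ is one clause.
Counting the conjuncts: 12 clauses.

12


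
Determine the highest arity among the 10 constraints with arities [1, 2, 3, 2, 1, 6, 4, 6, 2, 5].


The arities are: 1, 2, 3, 2, 1, 6, 4, 6, 2, 5.
Scan for the maximum value.
Maximum arity = 6.

6


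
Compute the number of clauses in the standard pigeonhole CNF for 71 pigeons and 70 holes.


The PHP encoding has two parts:
1) At-least-one-hole clauses: 71 (one per pigeon, each with 70 literals).
2) At-most-one-pigeon-per-hole clauses: 70 holes * C(71,2) = 70 * 2485 = 173950.
Total clauses = 71 + 173950 = 174021.

174021


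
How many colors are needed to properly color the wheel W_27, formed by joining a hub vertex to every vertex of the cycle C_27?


W_27 consists of the cycle C_27 together with a hub vertex adjacent to every cycle vertex.
The cycle C_27 needs 3 colors (odd cycle -> 3).
The hub is adjacent to every cycle vertex, so it must receive a new color distinct from all of them.
Chromatic number = 3 + 1 = 4.

4


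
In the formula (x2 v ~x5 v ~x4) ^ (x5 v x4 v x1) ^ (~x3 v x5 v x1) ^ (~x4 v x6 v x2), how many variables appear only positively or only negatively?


A pure literal appears in only one polarity across all clauses.
Pure literals: x1 (positive only), x2 (positive only), x3 (negative only), x6 (positive only).
Count = 4.

4


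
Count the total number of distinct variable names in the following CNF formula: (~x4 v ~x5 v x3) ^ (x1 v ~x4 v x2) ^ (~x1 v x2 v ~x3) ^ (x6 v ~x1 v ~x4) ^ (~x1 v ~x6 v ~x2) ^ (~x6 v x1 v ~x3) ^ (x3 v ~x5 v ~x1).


Identify each distinct variable in the formula.
Variables found: x1, x2, x3, x4, x5, x6.
Total distinct variables = 6.

6


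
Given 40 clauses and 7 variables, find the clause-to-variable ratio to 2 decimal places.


Clause-to-variable ratio = clauses / variables.
40 / 7 = 5.71.

5.71


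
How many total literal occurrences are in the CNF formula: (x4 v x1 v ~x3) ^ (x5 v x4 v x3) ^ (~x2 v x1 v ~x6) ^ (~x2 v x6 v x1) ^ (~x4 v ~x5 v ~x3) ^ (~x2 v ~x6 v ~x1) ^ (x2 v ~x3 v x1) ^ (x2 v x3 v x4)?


Clause lengths: 3, 3, 3, 3, 3, 3, 3, 3.
Sum = 3 + 3 + 3 + 3 + 3 + 3 + 3 + 3 = 24.

24


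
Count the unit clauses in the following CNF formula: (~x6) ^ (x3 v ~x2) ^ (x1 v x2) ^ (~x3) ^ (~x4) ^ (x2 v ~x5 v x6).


A unit clause contains exactly one literal.
Unit clauses found: (~x6), (~x3), (~x4).
Count = 3.

3


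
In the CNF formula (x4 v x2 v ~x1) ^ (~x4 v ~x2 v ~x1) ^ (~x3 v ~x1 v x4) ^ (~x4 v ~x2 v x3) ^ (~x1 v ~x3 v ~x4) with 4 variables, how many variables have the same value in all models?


Find all satisfying assignments: 9 model(s).
Check which variables have the same value in every model.
No variable is fixed across all models.
Backbone size = 0.

0


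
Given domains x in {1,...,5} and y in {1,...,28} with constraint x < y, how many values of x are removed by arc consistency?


For the constraint x < y, x needs a supporting value in y's domain.
x can be at most 27 (one less than y's maximum).
Valid x values from domain: 5 out of 5.
Pruned = 5 - 5 = 0.

0


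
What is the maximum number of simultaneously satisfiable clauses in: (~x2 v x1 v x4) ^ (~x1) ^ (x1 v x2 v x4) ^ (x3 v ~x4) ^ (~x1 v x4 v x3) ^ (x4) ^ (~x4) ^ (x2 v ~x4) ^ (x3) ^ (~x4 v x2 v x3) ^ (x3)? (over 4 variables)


Enumerate all 16 truth assignments.
For each, count how many of the 11 clauses are satisfied.
The formula is not fully satisfiable, so the maximum is below 11.
Maximum simultaneously satisfiable clauses = 10.

10


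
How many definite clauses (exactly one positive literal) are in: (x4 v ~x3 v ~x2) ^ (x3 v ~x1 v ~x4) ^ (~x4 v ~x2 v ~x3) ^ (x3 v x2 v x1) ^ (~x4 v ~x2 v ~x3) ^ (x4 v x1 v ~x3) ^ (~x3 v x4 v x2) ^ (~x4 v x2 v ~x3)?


A definite clause has exactly one positive literal.
Clause 1: 1 positive -> definite
Clause 2: 1 positive -> definite
Clause 3: 0 positive -> not definite
Clause 4: 3 positive -> not definite
Clause 5: 0 positive -> not definite
Clause 6: 2 positive -> not definite
Clause 7: 2 positive -> not definite
Clause 8: 1 positive -> definite
Definite clause count = 3.

3


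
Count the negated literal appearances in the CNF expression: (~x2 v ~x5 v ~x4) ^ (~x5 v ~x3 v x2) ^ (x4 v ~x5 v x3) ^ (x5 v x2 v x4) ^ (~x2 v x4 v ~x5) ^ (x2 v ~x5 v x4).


Scan each clause for negated literals.
Clause 1: 3 negative; Clause 2: 2 negative; Clause 3: 1 negative; Clause 4: 0 negative; Clause 5: 2 negative; Clause 6: 1 negative.
Total negative literal occurrences = 9.

9


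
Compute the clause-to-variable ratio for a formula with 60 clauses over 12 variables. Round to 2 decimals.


Clause-to-variable ratio = clauses / variables.
60 / 12 = 5.0.

5.0


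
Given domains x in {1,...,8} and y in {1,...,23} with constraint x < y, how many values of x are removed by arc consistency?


For the constraint x < y, x needs a supporting value in y's domain.
x can be at most 22 (one less than y's maximum).
Valid x values from domain: 8 out of 8.
Pruned = 8 - 8 = 0.

0


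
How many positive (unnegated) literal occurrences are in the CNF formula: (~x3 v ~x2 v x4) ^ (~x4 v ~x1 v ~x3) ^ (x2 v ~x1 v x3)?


Scan each clause for unnegated literals.
Clause 1: 1 positive; Clause 2: 0 positive; Clause 3: 2 positive.
Total positive literal occurrences = 3.

3


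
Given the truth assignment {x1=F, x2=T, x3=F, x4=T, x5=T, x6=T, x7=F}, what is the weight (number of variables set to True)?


The weight is the number of variables assigned True.
True variables: x2, x4, x5, x6.
Weight = 4.

4


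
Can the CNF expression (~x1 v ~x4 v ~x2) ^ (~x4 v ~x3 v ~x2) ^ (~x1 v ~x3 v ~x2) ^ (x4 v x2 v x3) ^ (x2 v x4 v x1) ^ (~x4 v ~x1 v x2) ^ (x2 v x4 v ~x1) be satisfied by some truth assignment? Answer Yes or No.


Check all 16 possible truth assignments.
Number of satisfying assignments found: 6.
The formula is satisfiable.

Yes


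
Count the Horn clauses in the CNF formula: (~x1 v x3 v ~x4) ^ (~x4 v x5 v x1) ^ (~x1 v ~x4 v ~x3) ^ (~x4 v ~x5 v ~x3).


A Horn clause has at most one positive literal.
Clause 1: 1 positive lit(s) -> Horn
Clause 2: 2 positive lit(s) -> not Horn
Clause 3: 0 positive lit(s) -> Horn
Clause 4: 0 positive lit(s) -> Horn
Total Horn clauses = 3.

3


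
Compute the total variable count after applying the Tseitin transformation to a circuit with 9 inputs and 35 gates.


The Tseitin transformation introduces one auxiliary variable per gate.
Total variables = inputs + gates = 9 + 35 = 44.

44


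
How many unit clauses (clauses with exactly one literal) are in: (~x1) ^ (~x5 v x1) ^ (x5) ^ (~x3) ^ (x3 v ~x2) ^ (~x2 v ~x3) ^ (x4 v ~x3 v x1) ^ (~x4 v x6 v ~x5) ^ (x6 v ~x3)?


A unit clause contains exactly one literal.
Unit clauses found: (~x1), (x5), (~x3).
Count = 3.

3


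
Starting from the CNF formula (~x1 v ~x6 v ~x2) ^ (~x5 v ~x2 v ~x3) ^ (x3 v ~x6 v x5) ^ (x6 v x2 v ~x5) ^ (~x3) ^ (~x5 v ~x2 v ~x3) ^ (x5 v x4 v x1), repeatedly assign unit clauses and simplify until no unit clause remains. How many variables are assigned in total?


Unit propagation repeatedly assigns the literal in any unit clause, then simplifies.
Assignments in order: x3 = F.
No further unit clauses remain.
Total variables assigned = 1.

1


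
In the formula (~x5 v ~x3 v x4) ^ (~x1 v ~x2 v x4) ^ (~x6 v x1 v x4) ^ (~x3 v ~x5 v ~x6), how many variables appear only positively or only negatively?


A pure literal appears in only one polarity across all clauses.
Pure literals: x2 (negative only), x3 (negative only), x4 (positive only), x5 (negative only), x6 (negative only).
Count = 5.

5


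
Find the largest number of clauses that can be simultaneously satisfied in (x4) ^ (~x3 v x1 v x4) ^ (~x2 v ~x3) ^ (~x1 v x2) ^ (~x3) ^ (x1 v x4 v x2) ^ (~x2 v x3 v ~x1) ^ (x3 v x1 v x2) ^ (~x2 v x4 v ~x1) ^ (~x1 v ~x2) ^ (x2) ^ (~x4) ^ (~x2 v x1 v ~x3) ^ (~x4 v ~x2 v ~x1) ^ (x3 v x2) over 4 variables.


Enumerate all 16 truth assignments.
For each, count how many of the 15 clauses are satisfied.
The formula is not fully satisfiable, so the maximum is below 15.
Maximum simultaneously satisfiable clauses = 14.

14


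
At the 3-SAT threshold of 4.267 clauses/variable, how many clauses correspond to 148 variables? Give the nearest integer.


The 3-SAT phase transition occurs at approximately 4.267 clauses per variable.
m = 4.267 * 148 = 631.516.
Rounded to nearest integer: 632.

632


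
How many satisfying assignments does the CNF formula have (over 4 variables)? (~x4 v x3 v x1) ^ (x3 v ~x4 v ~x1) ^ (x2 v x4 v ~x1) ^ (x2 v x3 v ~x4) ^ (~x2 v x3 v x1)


Enumerate all 16 truth assignments over 4 variables.
Test each against every clause.
Satisfying assignments found: 9.

9


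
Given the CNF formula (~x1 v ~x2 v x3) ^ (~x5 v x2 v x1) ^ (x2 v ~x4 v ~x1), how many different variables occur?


Identify each distinct variable in the formula.
Variables found: x1, x2, x3, x4, x5.
Total distinct variables = 5.

5


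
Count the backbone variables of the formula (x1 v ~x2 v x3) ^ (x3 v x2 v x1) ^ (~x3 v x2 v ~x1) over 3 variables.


Find all satisfying assignments: 5 model(s).
Check which variables have the same value in every model.
No variable is fixed across all models.
Backbone size = 0.

0


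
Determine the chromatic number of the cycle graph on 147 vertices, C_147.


An odd cycle cannot be 2-colored: alternating two colors around the cycle returns to the start with a conflict.
Since 147 is odd, three colors are required (and three suffice).
Chromatic number = 3.

3


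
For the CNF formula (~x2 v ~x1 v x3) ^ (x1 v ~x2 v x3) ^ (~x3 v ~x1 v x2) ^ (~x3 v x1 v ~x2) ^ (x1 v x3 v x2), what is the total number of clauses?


Each group enclosed in parentheses joined by ^ is one clause.
Counting the conjuncts: 5 clauses.

5


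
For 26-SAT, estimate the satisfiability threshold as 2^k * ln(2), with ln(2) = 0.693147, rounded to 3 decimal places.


Using the asymptotic formula: threshold ~ 2^k * ln(2).
2^26 = 67108864.
67108864 * 0.693147 = 46516307.755.

46516307.755


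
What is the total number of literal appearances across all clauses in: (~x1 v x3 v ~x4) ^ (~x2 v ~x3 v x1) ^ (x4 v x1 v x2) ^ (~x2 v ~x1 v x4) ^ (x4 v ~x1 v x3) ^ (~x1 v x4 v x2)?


Clause lengths: 3, 3, 3, 3, 3, 3.
Sum = 3 + 3 + 3 + 3 + 3 + 3 = 18.

18


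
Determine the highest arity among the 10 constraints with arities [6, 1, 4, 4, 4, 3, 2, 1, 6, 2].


The arities are: 6, 1, 4, 4, 4, 3, 2, 1, 6, 2.
Scan for the maximum value.
Maximum arity = 6.

6


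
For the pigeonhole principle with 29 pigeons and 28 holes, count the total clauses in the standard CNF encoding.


The PHP encoding has two parts:
1) At-least-one-hole clauses: 29 (one per pigeon, each with 28 literals).
2) At-most-one-pigeon-per-hole clauses: 28 holes * C(29,2) = 28 * 406 = 11368.
Total clauses = 29 + 11368 = 11397.

11397


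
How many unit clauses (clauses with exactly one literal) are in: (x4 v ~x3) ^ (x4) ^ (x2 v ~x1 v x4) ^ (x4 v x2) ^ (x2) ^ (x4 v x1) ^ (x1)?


A unit clause contains exactly one literal.
Unit clauses found: (x4), (x2), (x1).
Count = 3.

3


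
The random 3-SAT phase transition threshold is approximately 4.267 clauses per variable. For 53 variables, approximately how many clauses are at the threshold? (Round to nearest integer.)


The 3-SAT phase transition occurs at approximately 4.267 clauses per variable.
m = 4.267 * 53 = 226.151.
Rounded to nearest integer: 226.

226


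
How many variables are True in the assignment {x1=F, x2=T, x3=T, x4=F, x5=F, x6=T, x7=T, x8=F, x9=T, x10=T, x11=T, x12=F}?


The weight is the number of variables assigned True.
True variables: x2, x3, x6, x7, x9, x10, x11.
Weight = 7.

7


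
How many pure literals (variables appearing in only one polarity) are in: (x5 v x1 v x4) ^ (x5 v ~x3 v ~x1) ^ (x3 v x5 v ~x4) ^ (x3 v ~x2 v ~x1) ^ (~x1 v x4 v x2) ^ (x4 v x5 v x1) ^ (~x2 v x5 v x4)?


A pure literal appears in only one polarity across all clauses.
Pure literals: x5 (positive only).
Count = 1.

1


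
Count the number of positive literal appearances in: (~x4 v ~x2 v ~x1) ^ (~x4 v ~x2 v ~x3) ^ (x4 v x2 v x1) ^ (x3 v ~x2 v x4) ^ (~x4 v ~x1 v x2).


Scan each clause for unnegated literals.
Clause 1: 0 positive; Clause 2: 0 positive; Clause 3: 3 positive; Clause 4: 2 positive; Clause 5: 1 positive.
Total positive literal occurrences = 6.

6


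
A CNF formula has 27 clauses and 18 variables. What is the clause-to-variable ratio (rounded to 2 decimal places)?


Clause-to-variable ratio = clauses / variables.
27 / 18 = 1.5.

1.5


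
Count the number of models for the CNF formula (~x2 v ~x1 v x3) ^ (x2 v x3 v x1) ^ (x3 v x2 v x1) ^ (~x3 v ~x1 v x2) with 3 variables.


Enumerate all 8 truth assignments over 3 variables.
Test each against every clause.
Satisfying assignments found: 5.

5


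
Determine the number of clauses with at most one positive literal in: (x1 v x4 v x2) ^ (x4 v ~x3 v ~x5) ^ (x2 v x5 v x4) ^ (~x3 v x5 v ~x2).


A Horn clause has at most one positive literal.
Clause 1: 3 positive lit(s) -> not Horn
Clause 2: 1 positive lit(s) -> Horn
Clause 3: 3 positive lit(s) -> not Horn
Clause 4: 1 positive lit(s) -> Horn
Total Horn clauses = 2.

2


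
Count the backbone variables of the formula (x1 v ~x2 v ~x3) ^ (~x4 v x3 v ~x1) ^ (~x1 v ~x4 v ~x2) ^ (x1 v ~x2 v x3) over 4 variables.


Find all satisfying assignments: 9 model(s).
Check which variables have the same value in every model.
No variable is fixed across all models.
Backbone size = 0.

0


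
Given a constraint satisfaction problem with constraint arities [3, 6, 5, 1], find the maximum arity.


The arities are: 3, 6, 5, 1.
Scan for the maximum value.
Maximum arity = 6.

6


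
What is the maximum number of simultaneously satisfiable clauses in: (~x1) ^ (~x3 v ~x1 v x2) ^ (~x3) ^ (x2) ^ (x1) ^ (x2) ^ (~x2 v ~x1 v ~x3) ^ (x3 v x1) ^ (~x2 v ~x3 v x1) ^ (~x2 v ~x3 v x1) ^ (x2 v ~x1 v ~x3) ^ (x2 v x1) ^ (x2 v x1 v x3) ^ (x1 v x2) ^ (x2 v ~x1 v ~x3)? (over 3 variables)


Enumerate all 8 truth assignments.
For each, count how many of the 15 clauses are satisfied.
The formula is not fully satisfiable, so the maximum is below 15.
Maximum simultaneously satisfiable clauses = 14.

14


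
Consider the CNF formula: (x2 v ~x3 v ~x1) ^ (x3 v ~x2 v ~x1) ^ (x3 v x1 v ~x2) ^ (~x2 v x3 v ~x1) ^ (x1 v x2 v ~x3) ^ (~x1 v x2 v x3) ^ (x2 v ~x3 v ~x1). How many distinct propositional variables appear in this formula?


Identify each distinct variable in the formula.
Variables found: x1, x2, x3.
Total distinct variables = 3.

3


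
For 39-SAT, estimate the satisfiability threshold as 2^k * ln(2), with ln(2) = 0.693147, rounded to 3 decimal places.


Using the asymptotic formula: threshold ~ 2^k * ln(2).
2^39 = 549755813888.
549755813888 * 0.693147 = 381061593129.026.

381061593129.026


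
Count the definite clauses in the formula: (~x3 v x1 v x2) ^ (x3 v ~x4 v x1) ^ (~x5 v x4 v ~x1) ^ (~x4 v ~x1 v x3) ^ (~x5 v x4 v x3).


A definite clause has exactly one positive literal.
Clause 1: 2 positive -> not definite
Clause 2: 2 positive -> not definite
Clause 3: 1 positive -> definite
Clause 4: 1 positive -> definite
Clause 5: 2 positive -> not definite
Definite clause count = 2.

2


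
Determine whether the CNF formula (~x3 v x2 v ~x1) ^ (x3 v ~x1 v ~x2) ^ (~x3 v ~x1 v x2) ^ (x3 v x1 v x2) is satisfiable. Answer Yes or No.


Check all 8 possible truth assignments.
Number of satisfying assignments found: 5.
The formula is satisfiable.

Yes


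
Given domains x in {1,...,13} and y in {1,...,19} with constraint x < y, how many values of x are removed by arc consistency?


For the constraint x < y, x needs a supporting value in y's domain.
x can be at most 18 (one less than y's maximum).
Valid x values from domain: 13 out of 13.
Pruned = 13 - 13 = 0.

0


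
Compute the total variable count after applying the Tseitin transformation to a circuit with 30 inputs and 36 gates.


The Tseitin transformation introduces one auxiliary variable per gate.
Total variables = inputs + gates = 30 + 36 = 66.

66


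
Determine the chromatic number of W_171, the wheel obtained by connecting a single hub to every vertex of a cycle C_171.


W_171 consists of the cycle C_171 together with a hub vertex adjacent to every cycle vertex.
The cycle C_171 needs 3 colors (odd cycle -> 3).
The hub is adjacent to every cycle vertex, so it must receive a new color distinct from all of them.
Chromatic number = 3 + 1 = 4.

4


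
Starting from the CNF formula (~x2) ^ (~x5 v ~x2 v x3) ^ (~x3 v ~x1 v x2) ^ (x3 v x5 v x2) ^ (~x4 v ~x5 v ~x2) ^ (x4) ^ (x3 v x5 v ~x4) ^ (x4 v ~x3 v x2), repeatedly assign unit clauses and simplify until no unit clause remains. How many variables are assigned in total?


Unit propagation repeatedly assigns the literal in any unit clause, then simplifies.
Assignments in order: x2 = F, x4 = T.
No further unit clauses remain.
Total variables assigned = 2.

2


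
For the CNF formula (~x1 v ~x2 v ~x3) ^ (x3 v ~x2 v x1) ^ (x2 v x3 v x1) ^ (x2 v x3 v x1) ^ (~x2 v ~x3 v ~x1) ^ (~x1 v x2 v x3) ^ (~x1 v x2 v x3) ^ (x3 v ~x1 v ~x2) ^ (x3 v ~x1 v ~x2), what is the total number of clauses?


Each group enclosed in parentheses joined by ^ is one clause.
Counting the conjuncts: 9 clauses.

9


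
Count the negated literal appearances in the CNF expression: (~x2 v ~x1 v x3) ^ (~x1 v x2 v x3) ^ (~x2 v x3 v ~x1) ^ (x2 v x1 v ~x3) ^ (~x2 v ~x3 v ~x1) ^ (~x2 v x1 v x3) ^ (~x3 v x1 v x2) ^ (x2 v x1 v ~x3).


Scan each clause for negated literals.
Clause 1: 2 negative; Clause 2: 1 negative; Clause 3: 2 negative; Clause 4: 1 negative; Clause 5: 3 negative; Clause 6: 1 negative; Clause 7: 1 negative; Clause 8: 1 negative.
Total negative literal occurrences = 12.

12


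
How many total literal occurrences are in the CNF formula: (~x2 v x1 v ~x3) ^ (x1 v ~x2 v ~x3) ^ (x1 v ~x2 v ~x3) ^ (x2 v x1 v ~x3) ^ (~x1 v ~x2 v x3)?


Clause lengths: 3, 3, 3, 3, 3.
Sum = 3 + 3 + 3 + 3 + 3 = 15.

15


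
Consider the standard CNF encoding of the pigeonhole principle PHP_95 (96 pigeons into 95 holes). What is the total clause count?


The PHP encoding has two parts:
1) At-least-one-hole clauses: 96 (one per pigeon, each with 95 literals).
2) At-most-one-pigeon-per-hole clauses: 95 holes * C(96,2) = 95 * 4560 = 433200.
Total clauses = 96 + 433200 = 433296.

433296


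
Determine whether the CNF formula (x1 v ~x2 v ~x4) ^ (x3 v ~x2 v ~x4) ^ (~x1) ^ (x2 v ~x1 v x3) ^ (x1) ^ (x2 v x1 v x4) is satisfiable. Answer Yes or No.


Check all 16 possible truth assignments.
Number of satisfying assignments found: 0.
The formula is unsatisfiable.

No


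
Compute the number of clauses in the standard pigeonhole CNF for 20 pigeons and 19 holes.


The PHP encoding has two parts:
1) At-least-one-hole clauses: 20 (one per pigeon, each with 19 literals).
2) At-most-one-pigeon-per-hole clauses: 19 holes * C(20,2) = 19 * 190 = 3610.
Total clauses = 20 + 3610 = 3630.

3630


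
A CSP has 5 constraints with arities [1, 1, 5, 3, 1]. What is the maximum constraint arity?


The arities are: 1, 1, 5, 3, 1.
Scan for the maximum value.
Maximum arity = 5.

5


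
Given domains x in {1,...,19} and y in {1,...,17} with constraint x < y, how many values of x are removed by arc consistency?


For the constraint x < y, x needs a supporting value in y's domain.
x can be at most 16 (one less than y's maximum).
Valid x values from domain: 16 out of 19.
Pruned = 19 - 16 = 3.

3
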